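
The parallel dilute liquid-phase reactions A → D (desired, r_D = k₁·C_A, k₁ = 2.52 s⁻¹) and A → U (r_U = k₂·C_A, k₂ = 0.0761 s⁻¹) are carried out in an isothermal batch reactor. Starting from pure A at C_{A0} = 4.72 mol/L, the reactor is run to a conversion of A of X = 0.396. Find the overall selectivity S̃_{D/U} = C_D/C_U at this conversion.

C_A = C_{A0}(1−X) = 2.851 mol/L.
Both paths are first order in A, so the instantaneous fraction to D is constant: dC_D/d(−C_A) = k₁/(k₁+k₂) = 0.9707.
C_D = 0.9707·(C_{A0}−C_A) = 0.9707×1.869 = 1.81 mol/L.
C_U = (C_{A0}−C_A)−C_D = 0.05479 mol/L; S̃_{D/U} = 1.814/0.05479 = 33.1.

33.1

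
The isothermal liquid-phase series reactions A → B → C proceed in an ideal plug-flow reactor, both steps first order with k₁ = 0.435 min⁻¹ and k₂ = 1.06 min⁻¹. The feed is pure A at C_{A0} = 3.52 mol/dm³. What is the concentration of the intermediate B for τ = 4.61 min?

For first-order series with pure A initially, C_B(τ) = k₁C_{A0}/(k₂−k₁)·(e^(−k₁τ) − e^(−k₂τ)).
e^(−k₁τ) = e^(−0.435×4.61) = e^(−2.005) = 0.1346; e^(−k₂τ) = e^(−4.887) = 0.007547.
C_B = 0.435×3.52/(1.06−0.435) × (0.1346−0.007547) = 2.450×0.1271 = 0.3113 mol/dm³.

0.311 mol/dm³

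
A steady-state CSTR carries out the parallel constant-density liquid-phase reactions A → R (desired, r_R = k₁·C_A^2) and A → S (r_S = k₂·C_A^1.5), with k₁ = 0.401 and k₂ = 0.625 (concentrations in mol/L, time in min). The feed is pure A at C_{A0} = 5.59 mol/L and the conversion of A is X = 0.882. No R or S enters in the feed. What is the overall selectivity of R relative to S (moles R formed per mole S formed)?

Exit C_A = C_{A0}(1−X) = 5.59×0.118 = 0.6596 mol/L.
Rates in a CSTR are evaluated at the outlet concentration: r_R = 0.401×0.6596^2 = 0.1745, r_S = 0.625×0.6596^1.5 = 0.3348.
Overall selectivity = C_R/C_S = r_Rτ/(r_Sτ) = r_R/r_S = 0.521.

0.521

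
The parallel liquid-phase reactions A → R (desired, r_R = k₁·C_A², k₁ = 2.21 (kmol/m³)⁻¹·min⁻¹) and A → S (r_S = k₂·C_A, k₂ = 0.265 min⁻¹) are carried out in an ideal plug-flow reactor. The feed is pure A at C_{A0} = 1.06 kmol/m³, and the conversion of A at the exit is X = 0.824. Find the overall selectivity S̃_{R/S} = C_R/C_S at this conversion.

4.40

C_A = C_{A0}(1−X) = 0.1866 kmol/m³.
Along a PFR/batch, dC_S/dC_A = −r_S/(r_R+r_S) = −k₂/(k₂+k₁·C_A).
Integrating from C_{A0} to C_A: C_S = (0.265/2.21)·ln[(0.265+2.21·1.06)/(0.265+2.21·0.187)] = 0.1199·ln(2.608/0.6773) = 0.1616 kmol/m³.
Then C_R = (C_{A0}−C_A) − C_S = 0.8734 − 0.1616 = 0.7118 kmol/m³.
S̃_{R/S} = C_R/C_S = 0.7118/0.1616 = 4.40.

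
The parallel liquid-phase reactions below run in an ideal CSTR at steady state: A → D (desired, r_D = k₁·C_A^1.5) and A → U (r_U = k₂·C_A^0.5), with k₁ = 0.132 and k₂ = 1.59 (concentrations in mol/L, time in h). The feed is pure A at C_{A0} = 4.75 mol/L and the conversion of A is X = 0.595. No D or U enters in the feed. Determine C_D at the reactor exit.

Exit C_A = C_{A0}(1−X) = 4.75×0.405 = 1.924 mol/L.
In a CSTR the entire volume is at exit conditions, so r_D = 0.132×1.924^1.5 = 0.3522 and r_U = 1.59×1.924^0.5 = 2.205.
Fraction of consumed A going to D: r_D/(r_D+r_U) = 0.1377.
C_D = 0.1377·C_{A0}·X = 0.1377×4.75×0.595 = 0.389 mol/L.

0.389 mol/L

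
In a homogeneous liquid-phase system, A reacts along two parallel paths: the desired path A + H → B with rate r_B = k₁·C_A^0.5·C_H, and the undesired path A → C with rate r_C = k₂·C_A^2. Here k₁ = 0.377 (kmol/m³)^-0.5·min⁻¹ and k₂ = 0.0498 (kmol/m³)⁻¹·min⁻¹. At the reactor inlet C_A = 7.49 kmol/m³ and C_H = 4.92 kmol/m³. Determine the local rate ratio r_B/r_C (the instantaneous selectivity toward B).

S_{B/C} = r_B/r_C = (k₁·C_A^0.5·C_H)/(k₂·C_A^2) = (k₁/k₂)·C_A^-1.5·C_H.
= (0.377×7.490^0.5×4.920) / (0.0498×7.490^2) = 5.076/2.794 = 1.82.

1.82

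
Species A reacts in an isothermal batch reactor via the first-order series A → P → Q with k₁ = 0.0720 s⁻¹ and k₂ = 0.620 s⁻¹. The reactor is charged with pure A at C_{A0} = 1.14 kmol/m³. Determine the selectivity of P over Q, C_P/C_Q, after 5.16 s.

0.379

Solving the coupled first-order balances gives C_P(t) = [k₁/(k₂−k₁)]·C_{A0}·(e^(−k₁t) − e^(−k₂t)).
e^(−k₁t) = e^(−0.0720×5.16) = e^(−0.3715) = 0.6897; e^(−k₂t) = e^(−3.199) = 0.04079.
C_P = 0.0720×1.14/(0.620−0.0720) × (0.6897−0.04079) = 0.1498×0.6489 = 0.09719 kmol/m³.
C_A = C_{A0}e^(−k₁t) = 0.7862 kmol/m³, so C_Q = C_{A0}−C_A−C_P = 0.2566 kmol/m³; C_P/C_Q = 0.379.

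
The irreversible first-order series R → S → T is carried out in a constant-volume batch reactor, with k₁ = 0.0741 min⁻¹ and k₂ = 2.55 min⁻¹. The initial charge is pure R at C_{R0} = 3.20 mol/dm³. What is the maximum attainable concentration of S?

Evaluating C_S at t_opt = ln(k₂/k₁)/(k₂−k₁) gives C_{S,max}/C_{R0} = (k₁/k₂)^[k₂/(k₂−k₁)].
= (0.0741/2.55)^(2.55/(2.55−0.0741)) = (0.02906)^(1.030) = 0.02614.
C_{S,max} = 0.02614×3.20 = 0.0836 mol/dm³.

0.0836 mol/dm³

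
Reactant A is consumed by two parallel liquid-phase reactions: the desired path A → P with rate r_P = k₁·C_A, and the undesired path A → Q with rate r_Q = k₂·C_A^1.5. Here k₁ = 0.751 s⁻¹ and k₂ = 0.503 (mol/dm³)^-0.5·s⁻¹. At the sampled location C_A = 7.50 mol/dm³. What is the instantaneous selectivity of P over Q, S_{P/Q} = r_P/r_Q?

S_{P/Q} = r_P/r_Q = (k₁·C_A)/(k₂·C_A^1.5) = (k₁/k₂)·C_A^-0.5.
= (0.751×7.500) / (0.503×7.500^1.5) = 5.633/10.33 = 0.545.

0.545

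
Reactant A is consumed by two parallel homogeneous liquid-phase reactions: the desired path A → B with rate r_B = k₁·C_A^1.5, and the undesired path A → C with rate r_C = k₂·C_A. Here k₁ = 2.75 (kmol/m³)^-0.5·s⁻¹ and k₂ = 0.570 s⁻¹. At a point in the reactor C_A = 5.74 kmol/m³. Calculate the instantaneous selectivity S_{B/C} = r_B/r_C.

S_{B/C} = r_B/r_C = (k₁·C_A^1.5)/(k₂·C_A) = (k₁/k₂)·C_A^0.5.
= (2.75×5.740^1.5) / (0.570×5.740) = 37.82/3.272 = 11.6.
Since the desired path is higher order in A, keeping C_A high (PFR or concentrated feed) favours B.

11.6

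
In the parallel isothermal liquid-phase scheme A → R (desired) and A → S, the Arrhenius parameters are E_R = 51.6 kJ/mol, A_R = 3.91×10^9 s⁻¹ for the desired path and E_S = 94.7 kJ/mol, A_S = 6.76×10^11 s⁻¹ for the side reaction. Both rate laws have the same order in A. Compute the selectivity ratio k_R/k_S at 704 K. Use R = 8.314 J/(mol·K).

Since both paths have the same order in A, the concentration cancels and S_{R/S} = k_R/k_S = (A_R/A_S)·exp[(E_S−E_R)/(RT)].
(E_S−E_R)/(RT) = (94.7−51.6)×10³/(8.314×704) = 43100/5853 = 7.364.
k_R/k_S = (3.91×10^9/6.76×10^11)·exp(7.364) = 0.005784 × 1578 = 9.13.

9.13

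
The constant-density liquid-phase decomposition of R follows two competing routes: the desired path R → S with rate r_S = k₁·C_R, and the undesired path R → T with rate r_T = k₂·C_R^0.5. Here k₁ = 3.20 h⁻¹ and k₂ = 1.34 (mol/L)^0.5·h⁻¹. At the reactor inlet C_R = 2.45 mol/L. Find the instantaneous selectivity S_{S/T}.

3.74

S_{S/T} = r_S/r_T = (k₁·C_R)/(k₂·C_R^0.5) = (k₁/k₂)·C_R^0.5.
= (3.20×2.450) / (1.34×2.450^0.5) = 7.840/2.097 = 3.74.
Since the desired path is higher order in R, keeping C_R high (PFR or concentrated feed) favours S.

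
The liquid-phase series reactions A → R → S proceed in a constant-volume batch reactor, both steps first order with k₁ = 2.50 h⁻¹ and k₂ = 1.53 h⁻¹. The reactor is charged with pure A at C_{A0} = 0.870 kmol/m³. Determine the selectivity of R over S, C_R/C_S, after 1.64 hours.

For first-order series with pure A initially, C_R(t) = k₁C_{A0}/(k₂−k₁)·(e^(−k₁t) − e^(−k₂t)).
e^(−k₁t) = e^(−2.50×1.64) = e^(−4.100) = 0.01657; e^(−k₂t) = e^(−2.509) = 0.08133.
C_R = 2.50×0.870/(1.53−2.50) × (0.01657−0.08133) = (-2.242)×(-0.06476) = 0.1452 kmol/m³.
C_A = C_{A0}e^(−k₁t) = 0.01442 kmol/m³, so C_S = C_{A0}−C_A−C_R = 0.7104 kmol/m³; C_R/C_S = 0.204.

0.204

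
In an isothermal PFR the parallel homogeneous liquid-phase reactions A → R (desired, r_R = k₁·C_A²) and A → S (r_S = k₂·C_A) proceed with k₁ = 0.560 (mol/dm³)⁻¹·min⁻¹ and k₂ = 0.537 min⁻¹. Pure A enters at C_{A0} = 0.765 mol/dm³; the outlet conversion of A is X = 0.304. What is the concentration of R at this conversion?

0.0936 mol/dm³

C_A = C_{A0}(1−X) = 0.5324 mol/dm³.
Along a PFR/batch, dC_S/dC_A = −r_S/(r_R+r_S) = −k₂/(k₂+k₁·C_A).
Integrating from C_{A0} to C_A: C_S = (0.537/0.560)·ln[(0.537+0.560·0.765)/(0.537+0.560·0.532)] = 0.9589·ln(0.9654/0.8352) = 0.1390 mol/dm³.
Then C_R = (C_{A0}−C_A) − C_S = 0.2326 − 0.1390 = 0.09360 mol/dm³.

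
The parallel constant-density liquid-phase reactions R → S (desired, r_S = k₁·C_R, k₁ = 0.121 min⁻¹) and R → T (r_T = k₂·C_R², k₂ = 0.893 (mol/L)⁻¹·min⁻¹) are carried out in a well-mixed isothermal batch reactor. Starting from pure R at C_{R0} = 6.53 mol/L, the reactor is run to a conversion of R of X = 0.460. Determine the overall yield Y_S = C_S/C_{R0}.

0.0124

C_R = C_{R0}(1−X) = 3.526 mol/L.
Along a PFR/batch, dC_S/dC_R = −r_S/(r_S+r_T) = −k₁/(k₁+k₂·C_R).
Integrating from C_{R0} to C_R: C_S = (0.121/0.893)·ln[(0.121+0.893·6.53)/(0.121+0.893·3.53)] = 0.1355·ln(5.952/3.270) = 0.08117 mol/L.
Y_S = C_S/C_{R0} = 0.08117/6.53 = 0.0124.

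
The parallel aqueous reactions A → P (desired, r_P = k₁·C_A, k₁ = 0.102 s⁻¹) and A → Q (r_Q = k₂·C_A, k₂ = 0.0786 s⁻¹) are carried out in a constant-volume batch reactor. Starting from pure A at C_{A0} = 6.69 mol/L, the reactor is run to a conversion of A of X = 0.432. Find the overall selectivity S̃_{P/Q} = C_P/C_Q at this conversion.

1.30

C_A = C_{A0}(1−X) = 3.800 mol/L.
Both paths are first order in A, so the instantaneous fraction to P is constant: dC_P/d(−C_A) = k₁/(k₁+k₂) = 0.5648.
C_P = 0.5648·(C_{A0}−C_A) = 0.5648×2.890 = 1.63 mol/L.
C_Q = (C_{A0}−C_A)−C_P = 1.258 mol/L; S̃_{P/Q} = 1.632/1.258 = 1.30.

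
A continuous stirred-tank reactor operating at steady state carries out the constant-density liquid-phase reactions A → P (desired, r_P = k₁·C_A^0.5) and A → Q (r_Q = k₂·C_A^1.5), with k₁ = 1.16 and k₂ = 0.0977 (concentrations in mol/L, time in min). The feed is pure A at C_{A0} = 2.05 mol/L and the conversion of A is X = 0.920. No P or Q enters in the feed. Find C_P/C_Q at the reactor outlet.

72.4

Exit C_A = C_{A0}(1−X) = 2.05×0.0800 = 0.1640 mol/L.
A CSTR operates uniformly at the exit composition, giving r_P = 0.4698 and r_Q = 0.006489 (each k·C_A^n at C_A = 0.1640).
Overall selectivity = C_P/C_Q = r_Pτ/(r_Qτ) = r_P/r_Q = 72.4.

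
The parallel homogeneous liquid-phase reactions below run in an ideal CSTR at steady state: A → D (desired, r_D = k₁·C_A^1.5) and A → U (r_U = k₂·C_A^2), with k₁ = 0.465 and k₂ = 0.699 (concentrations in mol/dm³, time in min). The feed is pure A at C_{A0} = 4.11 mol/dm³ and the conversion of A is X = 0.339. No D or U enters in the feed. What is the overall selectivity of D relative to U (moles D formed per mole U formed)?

0.404

Exit C_A = C_{A0}(1−X) = 4.11×0.661 = 2.717 mol/dm³.
In a CSTR the entire volume is at exit conditions, so r_D = 0.465×2.717^1.5 = 2.082 and r_U = 0.699×2.717^2 = 5.159.
Overall selectivity = C_D/C_U = r_Dτ/(r_Uτ) = r_D/r_U = 0.404.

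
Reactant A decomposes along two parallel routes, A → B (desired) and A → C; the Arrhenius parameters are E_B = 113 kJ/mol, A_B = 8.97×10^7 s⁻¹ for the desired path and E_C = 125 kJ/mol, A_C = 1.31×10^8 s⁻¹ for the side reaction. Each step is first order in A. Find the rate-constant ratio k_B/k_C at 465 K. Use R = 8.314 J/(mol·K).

15.3

k_B/k_C = (A_B/A_C)·exp[−(E_B−E_C)/(RT)] = (A_B/A_C)·exp[(E_C−E_B)/(RT)].
(E_C−E_B)/(RT) = (125−113)×10³/(8.314×465) = 12000/3866 = 3.104.
k_B/k_C = (8.97×10^7/1.31×10^8)·exp(3.104) = 0.6847 × 22.29 = 15.3.
Since E_B < E_C, lowering the temperature improves selectivity toward B.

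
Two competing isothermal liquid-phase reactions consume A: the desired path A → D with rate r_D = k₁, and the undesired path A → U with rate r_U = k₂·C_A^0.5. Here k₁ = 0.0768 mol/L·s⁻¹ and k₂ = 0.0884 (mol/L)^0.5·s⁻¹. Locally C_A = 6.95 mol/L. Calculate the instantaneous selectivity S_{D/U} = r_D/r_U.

S_{D/U} = r_D/r_U = (k₁)/(k₂·C_A^0.5) = (k₁/k₂)·C_A^-0.5.
= (0.0768) / (0.0884×6.950^0.5) = 0.07680/0.2330 = 0.330.
The undesired path is higher order in A, so low C_A (CSTR or dilute feed) favours D.

0.330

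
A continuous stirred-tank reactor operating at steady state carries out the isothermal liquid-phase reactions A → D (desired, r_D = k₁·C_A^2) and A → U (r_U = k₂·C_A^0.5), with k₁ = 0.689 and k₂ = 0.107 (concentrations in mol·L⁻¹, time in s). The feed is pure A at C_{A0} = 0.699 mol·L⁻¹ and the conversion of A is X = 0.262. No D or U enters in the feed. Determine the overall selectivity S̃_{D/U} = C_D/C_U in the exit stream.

Exit C_A = C_{A0}(1−X) = 0.699×0.738 = 0.5159 mol·L⁻¹.
In a CSTR the entire volume is at exit conditions, so r_D = 0.689×0.5159^2 = 0.1834 and r_U = 0.107×0.5159^0.5 = 0.07685.
Overall selectivity = C_D/C_U = r_Dτ/(r_Uτ) = r_D/r_U = 2.39.

2.39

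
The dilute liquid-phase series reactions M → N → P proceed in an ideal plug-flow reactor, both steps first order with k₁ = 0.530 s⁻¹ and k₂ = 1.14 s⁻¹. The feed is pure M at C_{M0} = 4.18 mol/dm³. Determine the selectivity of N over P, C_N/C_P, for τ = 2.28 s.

0.385

For first-order series with pure M initially, C_N(τ) = k₁C_{M0}/(k₂−k₁)·(e^(−k₁τ) − e^(−k₂τ)).
e^(−k₁τ) = e^(−0.530×2.28) = e^(−1.208) = 0.2987; e^(−k₂τ) = e^(−2.599) = 0.07433.
C_N = 0.530×4.18/(1.14−0.530) × (0.2987−0.07433) = 3.632×0.2243 = 0.8148 mol/dm³.
C_M = C_{M0}e^(−k₁τ) = 1.248 mol/dm³, so C_P = C_{M0}−C_M−C_N = 2.117 mol/dm³; C_N/C_P = 0.385.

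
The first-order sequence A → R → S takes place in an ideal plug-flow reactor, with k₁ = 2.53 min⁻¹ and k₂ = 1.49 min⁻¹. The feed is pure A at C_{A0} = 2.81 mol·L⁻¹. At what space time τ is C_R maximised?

Setting dC_R/dτ = 0 gives τ_opt = ln(k₂/k₁)/(k₂−k₁).
= ln(1.49/2.53)/(1.49−2.53) = ln(0.5889)/-1.040 = -0.5294/-1.040 = 0.509 min.

0.509 min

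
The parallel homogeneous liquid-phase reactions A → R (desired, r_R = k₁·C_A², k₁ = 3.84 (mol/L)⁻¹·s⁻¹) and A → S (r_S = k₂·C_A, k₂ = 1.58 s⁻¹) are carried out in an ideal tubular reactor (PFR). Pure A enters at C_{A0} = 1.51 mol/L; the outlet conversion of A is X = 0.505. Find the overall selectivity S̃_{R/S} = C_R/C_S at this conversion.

2.67

C_A = C_{A0}(1−X) = 0.7474 mol/L.
Along a PFR/batch, dC_S/dC_A = −r_S/(r_R+r_S) = −k₂/(k₂+k₁·C_A).
Integrating from C_{A0} to C_A: C_S = (1.58/3.84)·ln[(1.58+3.84·1.51)/(1.58+3.84·0.747)] = 0.4115·ln(7.378/4.450) = 0.2080 mol/L.
Then C_R = (C_{A0}−C_A) − C_S = 0.7626 − 0.2080 = 0.5545 mol/L.
S̃_{R/S} = C_R/C_S = 0.5545/0.2080 = 2.67.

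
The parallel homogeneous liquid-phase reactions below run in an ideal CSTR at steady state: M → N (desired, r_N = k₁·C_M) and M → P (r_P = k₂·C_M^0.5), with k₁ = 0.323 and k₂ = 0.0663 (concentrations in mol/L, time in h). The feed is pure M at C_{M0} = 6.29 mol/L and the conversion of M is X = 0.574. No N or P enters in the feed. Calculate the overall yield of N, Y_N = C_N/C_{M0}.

0.510

Exit C_M = C_{M0}(1−X) = 6.29×0.426 = 2.680 mol/L.
A CSTR operates uniformly at the exit composition, giving r_N = 0.8655 and r_P = 0.1085 (each k·C_M^n at C_M = 2.680).
Fraction of consumed M going to N: r_N/(r_N+r_P) = 0.8886.
C_N = 0.8886·C_{M0}·X = 0.8886×6.29×0.574 = 3.21 mol/L; Y_N = C_N/C_{M0} = 0.510.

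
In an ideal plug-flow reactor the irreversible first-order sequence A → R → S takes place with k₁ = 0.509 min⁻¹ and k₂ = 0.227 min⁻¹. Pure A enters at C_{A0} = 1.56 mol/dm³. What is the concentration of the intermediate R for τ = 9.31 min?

Solving the coupled first-order balances gives C_R(τ) = [k₁/(k₂−k₁)]·C_{A0}·(e^(−k₁τ) − e^(−k₂τ)).
e^(−k₁τ) = e^(−0.509×9.31) = e^(−4.739) = 0.008749; e^(−k₂τ) = e^(−2.113) = 0.1208.
C_R = 0.509×1.56/(0.227−0.509) × (0.008749−0.1208) = (-2.816)×(-0.1121) = 0.3156 mol/dm³.

0.316 mol/dm³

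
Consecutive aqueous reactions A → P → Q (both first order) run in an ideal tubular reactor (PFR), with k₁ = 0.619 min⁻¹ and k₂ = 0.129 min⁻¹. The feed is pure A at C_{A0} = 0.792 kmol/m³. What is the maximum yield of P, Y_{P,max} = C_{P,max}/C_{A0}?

0.662

At the optimum, C_{P,max}/C_{A0} = (k₁/k₂)^[k₂/(k₂−k₁)].
= (0.619/0.129)^(0.129/(0.129−0.619)) = (4.798)^(-0.2633) = 0.6617.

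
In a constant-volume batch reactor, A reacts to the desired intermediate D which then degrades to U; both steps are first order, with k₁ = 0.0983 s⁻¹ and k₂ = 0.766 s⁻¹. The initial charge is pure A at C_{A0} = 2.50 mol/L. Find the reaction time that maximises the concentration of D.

3.07 s

Setting dC_D/dt = 0 gives t_opt = ln(k₂/k₁)/(k₂−k₁).
= ln(0.766/0.0983)/(0.766−0.0983) = ln(7.792)/0.6677 = 2.053/0.6677 = 3.07 s.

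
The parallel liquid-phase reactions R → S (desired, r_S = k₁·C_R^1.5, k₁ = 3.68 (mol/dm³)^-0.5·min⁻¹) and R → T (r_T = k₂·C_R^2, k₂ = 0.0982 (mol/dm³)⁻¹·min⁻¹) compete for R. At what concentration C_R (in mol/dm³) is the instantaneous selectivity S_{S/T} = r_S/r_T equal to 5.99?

S_{S/T} = (k₁/k₂)·C_R^-0.5 ⇒ C_R = (S·k₂/k₁)^(-2).
= (5.99×0.0982/3.68)^(-2) = (0.1598)^(-2) = 39.1 mol/dm³.

39.1 mol/dm³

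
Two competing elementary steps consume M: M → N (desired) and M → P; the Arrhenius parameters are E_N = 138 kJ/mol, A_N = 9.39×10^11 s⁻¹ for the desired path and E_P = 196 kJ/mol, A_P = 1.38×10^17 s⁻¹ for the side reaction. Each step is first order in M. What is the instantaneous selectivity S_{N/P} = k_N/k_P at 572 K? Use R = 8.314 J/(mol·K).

1.35

With equal orders, S_{N/P} = k_N/k_P = (A_N/A_P)·exp[(E_P−E_N)/(RT)].
(E_P−E_N)/(RT) = (196−138)×10³/(8.314×572) = 58000/4756 = 12.20.
k_N/k_P = (9.39×10^11/1.38×10^17)·exp(12.20) = 6.804×10^-6 × 1.980×10^5 = 1.35.
Since E_N < E_P, lowering the temperature improves selectivity toward N.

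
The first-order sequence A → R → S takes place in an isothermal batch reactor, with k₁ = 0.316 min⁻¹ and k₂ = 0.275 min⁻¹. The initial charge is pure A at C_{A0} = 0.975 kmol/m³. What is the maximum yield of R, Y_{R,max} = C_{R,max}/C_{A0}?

At the optimum, C_{R,max}/C_{A0} = (k₁/k₂)^[k₂/(k₂−k₁)].
= (0.316/0.275)^(0.275/(0.275−0.316)) = (1.149)^(-6.707) = 0.3937.

0.394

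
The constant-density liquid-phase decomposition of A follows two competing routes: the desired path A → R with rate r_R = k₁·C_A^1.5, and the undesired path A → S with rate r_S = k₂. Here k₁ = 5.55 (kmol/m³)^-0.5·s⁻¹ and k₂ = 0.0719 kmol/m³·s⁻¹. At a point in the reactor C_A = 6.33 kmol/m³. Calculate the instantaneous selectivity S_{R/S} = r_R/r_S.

1229

S_{R/S} = r_R/r_S = (k₁·C_A^1.5)/(k₂) = (k₁/k₂)·C_A^1.5.
= (5.55×6.330^1.5) / (0.0719) = 88.39/0.07190 = 1229.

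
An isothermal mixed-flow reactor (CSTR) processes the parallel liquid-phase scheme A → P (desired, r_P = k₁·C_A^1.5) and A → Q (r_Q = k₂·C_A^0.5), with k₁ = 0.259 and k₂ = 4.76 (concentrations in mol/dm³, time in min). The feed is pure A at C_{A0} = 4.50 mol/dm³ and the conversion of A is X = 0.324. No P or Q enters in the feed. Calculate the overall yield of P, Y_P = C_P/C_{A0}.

0.0460

Exit C_A = C_{A0}(1−X) = 4.50×0.676 = 3.042 mol/dm³.
Rates in a CSTR are evaluated at the outlet concentration: r_P = 0.259×3.042^1.5 = 1.374, r_Q = 4.76×3.042^0.5 = 8.302.
Fraction of consumed A going to P: r_P/(r_P+r_Q) = 0.1420.
C_P = 0.1420·C_{A0}·X = 0.1420×4.50×0.324 = 0.207 mol/dm³; Y_P = C_P/C_{A0} = 0.0460.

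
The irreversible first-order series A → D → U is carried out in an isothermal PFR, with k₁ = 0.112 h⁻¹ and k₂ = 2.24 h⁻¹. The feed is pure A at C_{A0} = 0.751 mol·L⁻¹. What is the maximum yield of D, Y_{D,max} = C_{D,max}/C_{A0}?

Evaluating C_D at τ_opt = ln(k₂/k₁)/(k₂−k₁) gives C_{D,max}/C_{A0} = (k₁/k₂)^[k₂/(k₂−k₁)].
= (0.112/2.24)^(2.24/(2.24−0.112)) = (0.05000)^(1.053) = 0.04271.

0.0427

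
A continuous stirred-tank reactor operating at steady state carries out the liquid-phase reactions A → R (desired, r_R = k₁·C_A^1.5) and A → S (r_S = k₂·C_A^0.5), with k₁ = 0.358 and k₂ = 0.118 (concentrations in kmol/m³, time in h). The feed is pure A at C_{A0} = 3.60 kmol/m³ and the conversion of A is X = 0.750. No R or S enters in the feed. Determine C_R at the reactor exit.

1.98 kmol/m³

Exit C_A = C_{A0}(1−X) = 3.60×0.250 = 0.9000 kmol/m³.
A CSTR operates uniformly at the exit composition, giving r_R = 0.3057 and r_S = 0.1119 (each k·C_A^n at C_A = 0.9000).
Fraction of consumed A going to R: r_R/(r_R+r_S) = 0.7319.
C_R = 0.7319·C_{A0}·X = 0.7319×3.60×0.750 = 1.98 kmol/m³.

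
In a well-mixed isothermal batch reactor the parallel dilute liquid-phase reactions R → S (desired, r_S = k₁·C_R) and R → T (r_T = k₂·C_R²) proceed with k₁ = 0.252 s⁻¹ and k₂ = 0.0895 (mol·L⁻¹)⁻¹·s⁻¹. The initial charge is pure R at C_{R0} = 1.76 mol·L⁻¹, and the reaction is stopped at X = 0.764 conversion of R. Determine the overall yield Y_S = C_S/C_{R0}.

C_R = C_{R0}(1−X) = 0.4154 mol·L⁻¹.
Along a PFR/batch, dC_S/dC_R = −r_S/(r_S+r_T) = −k₁/(k₁+k₂·C_R).
Integrating from C_{R0} to C_R: C_S = (0.252/0.0895)·ln[(0.252+0.0895·1.76)/(0.252+0.0895·0.415)] = 2.816·ln(0.4095/0.2892) = 0.9797 mol·L⁻¹.
Y_S = C_S/C_{R0} = 0.9797/1.76 = 0.557.

0.557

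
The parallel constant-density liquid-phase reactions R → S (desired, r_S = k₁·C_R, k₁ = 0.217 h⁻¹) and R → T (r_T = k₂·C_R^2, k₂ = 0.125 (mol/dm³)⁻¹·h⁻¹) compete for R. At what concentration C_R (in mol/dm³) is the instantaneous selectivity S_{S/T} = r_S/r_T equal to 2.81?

0.618 mol/dm³

S_{S/T} = (k₁/k₂)·C_R⁻¹ ⇒ C_R = (S·k₂/k₁)^(-1).
= (2.81×0.125/0.217)^(-1) = (1.619)^(-1) = 0.618 mol/dm³.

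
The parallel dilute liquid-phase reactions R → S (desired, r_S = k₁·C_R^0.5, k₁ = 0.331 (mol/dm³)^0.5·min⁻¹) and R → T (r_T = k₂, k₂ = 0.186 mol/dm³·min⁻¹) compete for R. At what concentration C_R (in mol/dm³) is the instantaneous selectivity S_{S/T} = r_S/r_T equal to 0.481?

0.0731 mol/dm³

S_{S/T} = (k₁/k₂)·C_R^0.5 ⇒ C_R = (S·k₂/k₁)^(2).
= (0.481×0.186/0.331)^(2) = (0.2703)^(2) = 0.0731 mol/dm³.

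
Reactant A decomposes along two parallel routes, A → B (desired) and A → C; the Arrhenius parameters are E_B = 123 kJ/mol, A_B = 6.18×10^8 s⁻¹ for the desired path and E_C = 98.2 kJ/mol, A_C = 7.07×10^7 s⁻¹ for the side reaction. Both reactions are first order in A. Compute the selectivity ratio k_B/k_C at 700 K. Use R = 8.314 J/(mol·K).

0.123

k_B/k_C = (A_B/A_C)·exp[−(E_B−E_C)/(RT)] = (A_B/A_C)·exp[(E_C−E_B)/(RT)].
(E_C−E_B)/(RT) = (98.2−123)×10³/(8.314×700) = -24800/5820 = -4.261.
k_B/k_C = (6.18×10^8/7.07×10^7)·exp(-4.261) = 8.741 × 0.01410 = 0.123.
Since E_B > E_C, raising the temperature improves selectivity toward B.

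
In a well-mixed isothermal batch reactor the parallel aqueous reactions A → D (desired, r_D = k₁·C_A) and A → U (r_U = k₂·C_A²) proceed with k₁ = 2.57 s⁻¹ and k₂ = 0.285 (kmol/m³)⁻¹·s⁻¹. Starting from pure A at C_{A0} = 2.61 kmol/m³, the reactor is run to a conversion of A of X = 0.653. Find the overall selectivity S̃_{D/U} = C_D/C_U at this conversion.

5.20

C_A = C_{A0}(1−X) = 0.9057 kmol/m³.
Along a PFR/batch, dC_D/dC_A = −r_D/(r_D+r_U) = −k₁/(k₁+k₂·C_A).
Integrating from C_{A0} to C_A: C_D = (2.57/0.285)·ln[(2.57+0.285·2.61)/(2.57+0.285·0.906)] = 9.018·ln(3.314/2.828) = 1.429 kmol/m³.
C_U = (C_{A0}−C_A)−C_D = 0.2751 kmol/m³; S̃_{D/U} = 1.429/0.2751 = 5.20.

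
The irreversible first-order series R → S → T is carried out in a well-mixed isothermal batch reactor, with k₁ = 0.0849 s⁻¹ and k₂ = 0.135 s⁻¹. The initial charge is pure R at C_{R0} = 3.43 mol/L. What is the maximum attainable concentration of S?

0.983 mol/L

Evaluating C_S at t_opt = ln(k₂/k₁)/(k₂−k₁) gives C_{S,max}/C_{R0} = (k₁/k₂)^[k₂/(k₂−k₁)].
= (0.0849/0.135)^(0.135/(0.135−0.0849)) = (0.6289)^(2.695) = 0.2866.
C_{S,max} = 0.2866×3.43 = 0.983 mol/L.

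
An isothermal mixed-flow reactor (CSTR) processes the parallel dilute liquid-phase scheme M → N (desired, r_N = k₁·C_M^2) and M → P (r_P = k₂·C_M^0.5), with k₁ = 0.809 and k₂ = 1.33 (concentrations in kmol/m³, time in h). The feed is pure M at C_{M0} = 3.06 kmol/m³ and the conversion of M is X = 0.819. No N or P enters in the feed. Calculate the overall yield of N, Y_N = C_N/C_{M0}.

0.164

Exit C_M = C_{M0}(1−X) = 3.06×0.181 = 0.5539 kmol/m³.
Rates in a CSTR are evaluated at the outlet concentration: r_N = 0.809×0.5539^2 = 0.2482, r_P = 1.33×0.5539^0.5 = 0.9898.
Fraction of consumed M going to N: r_N/(r_N+r_P) = 0.2005.
C_N = 0.2005·C_{M0}·X = 0.2005×3.06×0.819 = 0.502 kmol/m³; Y_N = C_N/C_{M0} = 0.164.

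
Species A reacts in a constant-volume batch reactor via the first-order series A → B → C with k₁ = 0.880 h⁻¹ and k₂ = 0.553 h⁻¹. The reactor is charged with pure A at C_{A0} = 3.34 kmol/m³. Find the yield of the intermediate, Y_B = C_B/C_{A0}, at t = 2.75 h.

The intermediate concentration in a first-order A→B→C sequence is C_B = k₁C_{A0}(e^(−k₁t) − e^(−k₂t))/(k₂−k₁).
e^(−k₁t) = e^(−0.880×2.75) = e^(−2.420) = 0.08892; e^(−k₂t) = e^(−1.521) = 0.2185.
C_B = 0.880×3.34/(0.553−0.880) × (0.08892−0.2185) = (-8.988)×(-0.1296) = 1.165 kmol/m³.
Y_B = C_B/C_{A0} = 1.165/3.34 = 0.349.

0.349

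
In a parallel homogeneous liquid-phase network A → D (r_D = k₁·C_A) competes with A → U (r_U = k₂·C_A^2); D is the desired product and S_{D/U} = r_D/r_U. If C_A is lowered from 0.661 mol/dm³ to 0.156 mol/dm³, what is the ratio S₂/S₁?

4.24

S_{D/U} = (k₁/k₂)·C_A⁻¹, so S₂/S₁ = (C_{A,2}/C_{A,1})⁻¹.
= 0.661/0.156 = 4.24.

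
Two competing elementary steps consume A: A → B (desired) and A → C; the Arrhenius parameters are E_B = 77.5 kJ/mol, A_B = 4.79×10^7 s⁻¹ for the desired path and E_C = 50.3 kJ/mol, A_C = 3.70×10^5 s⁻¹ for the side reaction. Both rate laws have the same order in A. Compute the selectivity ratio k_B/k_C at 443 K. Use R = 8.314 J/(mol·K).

0.0803

k_B/k_C = (A_B/A_C)·exp[−(E_B−E_C)/(RT)] = (A_B/A_C)·exp[(E_C−E_B)/(RT)].
(E_C−E_B)/(RT) = (50.3−77.5)×10³/(8.314×443) = -27200/3683 = -7.385.
k_B/k_C = (4.79×10^7/3.70×10^5)·exp(-7.385) = 129.5 × 6.204×10^-4 = 0.0803.
Since E_B > E_C, raising the temperature improves selectivity toward B.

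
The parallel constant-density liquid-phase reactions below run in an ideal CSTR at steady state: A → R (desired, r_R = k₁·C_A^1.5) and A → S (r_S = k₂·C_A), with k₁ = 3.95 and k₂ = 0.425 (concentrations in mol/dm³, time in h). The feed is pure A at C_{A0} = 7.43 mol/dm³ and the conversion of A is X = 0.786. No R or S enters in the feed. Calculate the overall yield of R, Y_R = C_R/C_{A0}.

Exit C_A = C_{A0}(1−X) = 7.43×0.214 = 1.590 mol/dm³.
Rates in a CSTR are evaluated at the outlet concentration: r_R = 3.95×1.590^1.5 = 7.920, r_S = 0.425×1.590 = 0.6758.
Fraction of consumed A going to R: r_R/(r_R+r_S) = 0.9214.
C_R = 0.9214·C_{A0}·X = 0.9214×7.43×0.786 = 5.38 mol/dm³; Y_R = C_R/C_{A0} = 0.724.

0.724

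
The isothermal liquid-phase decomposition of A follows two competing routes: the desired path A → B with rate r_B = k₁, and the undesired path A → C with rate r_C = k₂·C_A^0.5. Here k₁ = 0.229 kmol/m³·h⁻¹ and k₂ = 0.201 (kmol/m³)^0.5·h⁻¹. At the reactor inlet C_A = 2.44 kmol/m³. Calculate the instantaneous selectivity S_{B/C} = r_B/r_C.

S_{B/C} = r_B/r_C = (k₁)/(k₂·C_A^0.5) = (k₁/k₂)·C_A^-0.5.
= (0.229) / (0.201×2.440^0.5) = 0.2290/0.3140 = 0.729.
The undesired path is higher order in A, so low C_A (CSTR or dilute feed) favours B.

0.729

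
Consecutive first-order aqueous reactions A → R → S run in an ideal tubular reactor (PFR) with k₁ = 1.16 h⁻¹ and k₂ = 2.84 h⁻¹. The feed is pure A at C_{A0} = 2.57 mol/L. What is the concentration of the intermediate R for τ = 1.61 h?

0.256 mol/L

Solving the coupled first-order balances gives C_R(τ) = [k₁/(k₂−k₁)]·C_{A0}·(e^(−k₁τ) − e^(−k₂τ)).
e^(−k₁τ) = e^(−1.16×1.61) = e^(−1.868) = 0.1545; e^(−k₂τ) = e^(−4.572) = 0.01033.
C_R = 1.16×2.57/(2.84−1.16) × (0.1545−0.01033) = 1.775×0.1442 = 0.2558 mol/L.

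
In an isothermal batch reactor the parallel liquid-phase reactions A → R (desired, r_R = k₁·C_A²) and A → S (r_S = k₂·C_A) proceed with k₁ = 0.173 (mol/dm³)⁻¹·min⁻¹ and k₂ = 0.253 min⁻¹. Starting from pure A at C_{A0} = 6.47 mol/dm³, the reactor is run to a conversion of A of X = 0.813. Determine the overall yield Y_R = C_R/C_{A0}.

0.567

C_A = C_{A0}(1−X) = 1.210 mol/dm³.
Along a PFR/batch, dC_S/dC_A = −r_S/(r_R+r_S) = −k₂/(k₂+k₁·C_A).
Integrating from C_{A0} to C_A: C_S = (0.253/0.173)·ln[(0.253+0.173·6.47)/(0.253+0.173·1.21)] = 1.462·ln(1.372/0.4623) = 1.591 mol/dm³.
Then C_R = (C_{A0}−C_A) − C_S = 5.260 − 1.591 = 3.669 mol/dm³.
Y_R = C_R/C_{A0} = 3.669/6.47 = 0.567.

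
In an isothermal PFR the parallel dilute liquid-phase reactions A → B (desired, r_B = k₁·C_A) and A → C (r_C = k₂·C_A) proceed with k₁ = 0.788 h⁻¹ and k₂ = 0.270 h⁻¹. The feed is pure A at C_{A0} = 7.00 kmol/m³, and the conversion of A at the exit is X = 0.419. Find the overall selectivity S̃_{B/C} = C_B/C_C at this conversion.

2.92

C_A = C_{A0}(1−X) = 4.067 kmol/m³.
Both paths are first order in A, so the instantaneous fraction to B is constant: dC_B/d(−C_A) = k₁/(k₁+k₂) = 0.7448.
C_B = 0.7448·(C_{A0}−C_A) = 0.7448×2.933 = 2.18 kmol/m³.
C_C = (C_{A0}−C_A)−C_B = 0.7485 kmol/m³; S̃_{B/C} = 2.185/0.7485 = 2.92.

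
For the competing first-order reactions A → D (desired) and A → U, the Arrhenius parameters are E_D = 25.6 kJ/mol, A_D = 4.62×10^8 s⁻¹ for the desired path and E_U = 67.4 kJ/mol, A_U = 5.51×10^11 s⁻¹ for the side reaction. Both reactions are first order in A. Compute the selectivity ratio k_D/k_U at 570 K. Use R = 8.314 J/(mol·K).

5.68

With equal orders, S_{D/U} = k_D/k_U = (A_D/A_U)·exp[(E_U−E_D)/(RT)].
(E_U−E_D)/(RT) = (67.4−25.6)×10³/(8.314×570) = 41800/4739 = 8.820.
k_D/k_U = (4.62×10^8/5.51×10^11)·exp(8.820) = 8.385×10^-4 × 6771 = 5.68.
Since E_D < E_U, lowering the temperature improves selectivity toward D.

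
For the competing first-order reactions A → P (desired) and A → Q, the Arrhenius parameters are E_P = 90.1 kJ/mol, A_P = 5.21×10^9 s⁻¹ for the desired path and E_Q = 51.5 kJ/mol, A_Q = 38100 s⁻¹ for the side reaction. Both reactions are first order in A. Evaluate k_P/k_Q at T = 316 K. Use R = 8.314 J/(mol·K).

0.0569

With equal orders, S_{P/Q} = k_P/k_Q = (A_P/A_Q)·exp[(E_Q−E_P)/(RT)].
(E_Q−E_P)/(RT) = (51.5−90.1)×10³/(8.314×316) = -38600/2627 = -14.69.
k_P/k_Q = (5.21×10^9/38100)·exp(-14.69) = 1.367×10^5 × 4.161×10^-7 = 0.0569.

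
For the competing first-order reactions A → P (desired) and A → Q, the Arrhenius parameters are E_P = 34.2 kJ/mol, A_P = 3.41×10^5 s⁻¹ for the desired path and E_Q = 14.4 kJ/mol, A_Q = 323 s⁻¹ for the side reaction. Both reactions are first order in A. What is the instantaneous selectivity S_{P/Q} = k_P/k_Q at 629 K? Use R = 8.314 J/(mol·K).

Since both paths have the same order in A, the concentration cancels and S_{P/Q} = k_P/k_Q = (A_P/A_Q)·exp[(E_Q−E_P)/(RT)].
(E_Q−E_P)/(RT) = (14.4−34.2)×10³/(8.314×629) = -19800/5230 = -3.786.
k_P/k_Q = (3.41×10^5/323)·exp(-3.786) = 1056 × 0.02268 = 23.9.

23.9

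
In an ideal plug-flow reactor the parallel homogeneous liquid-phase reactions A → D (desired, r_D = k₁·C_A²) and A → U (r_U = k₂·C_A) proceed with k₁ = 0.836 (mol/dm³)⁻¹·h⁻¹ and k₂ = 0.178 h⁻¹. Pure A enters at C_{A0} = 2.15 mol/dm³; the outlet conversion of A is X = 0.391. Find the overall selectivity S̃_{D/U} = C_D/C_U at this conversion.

7.98

C_A = C_{A0}(1−X) = 1.309 mol/dm³.
Along a PFR/batch, dC_U/dC_A = −r_U/(r_D+r_U) = −k₂/(k₂+k₁·C_A).
Integrating from C_{A0} to C_A: C_U = (0.178/0.836)·ln[(0.178+0.836·2.15)/(0.178+0.836·1.31)] = 0.2129·ln(1.975/1.273) = 0.09362 mol/dm³.
Then C_D = (C_{A0}−C_A) − C_U = 0.8406 − 0.09362 = 0.7470 mol/dm³.
S̃_{D/U} = C_D/C_U = 0.7470/0.09362 = 7.98.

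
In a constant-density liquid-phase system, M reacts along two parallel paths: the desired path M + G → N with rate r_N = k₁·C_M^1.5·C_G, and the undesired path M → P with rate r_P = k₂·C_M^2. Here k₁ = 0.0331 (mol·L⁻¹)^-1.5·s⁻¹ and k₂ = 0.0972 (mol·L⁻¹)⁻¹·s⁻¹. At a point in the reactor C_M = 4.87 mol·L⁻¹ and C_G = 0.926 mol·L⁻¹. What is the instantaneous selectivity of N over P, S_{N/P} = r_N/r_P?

S_{N/P} = r_N/r_P = (k₁·C_M^1.5·C_G)/(k₂·C_M^2) = (k₁/k₂)·C_M^-0.5·C_G.
= (0.0331×4.870^1.5×0.9260) / (0.0972×4.870^2) = 0.3294/2.305 = 0.143.

0.143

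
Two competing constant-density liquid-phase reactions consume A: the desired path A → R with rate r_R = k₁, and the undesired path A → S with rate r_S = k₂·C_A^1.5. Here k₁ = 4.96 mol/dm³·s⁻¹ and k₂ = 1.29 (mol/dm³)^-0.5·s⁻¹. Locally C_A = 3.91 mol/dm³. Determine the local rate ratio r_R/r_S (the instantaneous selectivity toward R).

S_{R/S} = r_R/r_S = (k₁)/(k₂·C_A^1.5) = (k₁/k₂)·C_A^-1.5.
= (4.96) / (1.29×3.910^1.5) = 4.960/9.974 = 0.497.
The undesired path is higher order in A, so low C_A (CSTR or dilute feed) favours R.

0.497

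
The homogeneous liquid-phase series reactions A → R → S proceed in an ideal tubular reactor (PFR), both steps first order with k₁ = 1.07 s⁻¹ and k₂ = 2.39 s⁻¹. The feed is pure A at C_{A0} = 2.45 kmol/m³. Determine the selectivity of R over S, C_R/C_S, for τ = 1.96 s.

For first-order series with pure A initially, C_R(τ) = k₁C_{A0}/(k₂−k₁)·(e^(−k₁τ) − e^(−k₂τ)).
e^(−k₁τ) = e^(−1.07×1.96) = e^(−2.097) = 0.1228; e^(−k₂τ) = e^(−4.684) = 0.009238.
C_R = 1.07×2.45/(2.39−1.07) × (0.1228−0.009238) = 1.986×0.1136 = 0.2255 kmol/m³.
C_A = C_{A0}e^(−k₁τ) = 0.3009 kmol/m³, so C_S = C_{A0}−C_A−C_R = 1.924 kmol/m³; C_R/C_S = 0.117.

0.117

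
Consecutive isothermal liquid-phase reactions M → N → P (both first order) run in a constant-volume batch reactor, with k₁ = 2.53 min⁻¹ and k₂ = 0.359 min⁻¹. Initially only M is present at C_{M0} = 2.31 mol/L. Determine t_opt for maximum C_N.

Setting dC_N/dt = 0 gives t_opt = ln(k₂/k₁)/(k₂−k₁).
= ln(0.359/2.53)/(0.359−2.53) = ln(0.1419)/-2.171 = -1.953/-2.171 = 0.899 min.

0.899 min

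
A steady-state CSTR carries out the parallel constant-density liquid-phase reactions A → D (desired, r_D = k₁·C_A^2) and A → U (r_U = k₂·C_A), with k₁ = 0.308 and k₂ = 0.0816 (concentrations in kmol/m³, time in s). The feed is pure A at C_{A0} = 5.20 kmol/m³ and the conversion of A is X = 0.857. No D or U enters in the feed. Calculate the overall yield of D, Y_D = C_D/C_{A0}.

0.632

Exit C_A = C_{A0}(1−X) = 5.20×0.143 = 0.7436 kmol/m³.
Rates in a CSTR are evaluated at the outlet concentration: r_D = 0.308×0.7436^2 = 0.1703, r_U = 0.0816×0.7436 = 0.06068.
Fraction of consumed A going to D: r_D/(r_D+r_U) = 0.7373.
C_D = 0.7373·C_{A0}·X = 0.7373×5.20×0.857 = 3.29 kmol/m³; Y_D = C_D/C_{A0} = 0.632.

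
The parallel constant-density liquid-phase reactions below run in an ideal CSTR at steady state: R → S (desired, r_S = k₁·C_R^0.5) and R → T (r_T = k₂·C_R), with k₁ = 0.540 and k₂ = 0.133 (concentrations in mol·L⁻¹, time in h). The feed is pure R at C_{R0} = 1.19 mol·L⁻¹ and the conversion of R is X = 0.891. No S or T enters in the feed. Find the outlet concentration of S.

0.974 mol·L⁻¹

Exit C_R = C_{R0}(1−X) = 1.19×0.109 = 0.1297 mol·L⁻¹.
A CSTR operates uniformly at the exit composition, giving r_S = 0.1945 and r_T = 0.01725 (each k·C_R^n at C_R = 0.1297).
Fraction of consumed R going to S: r_S/(r_S+r_T) = 0.9185.
C_S = 0.9185·C_{R0}·X = 0.9185×1.19×0.891 = 0.974 mol·L⁻¹.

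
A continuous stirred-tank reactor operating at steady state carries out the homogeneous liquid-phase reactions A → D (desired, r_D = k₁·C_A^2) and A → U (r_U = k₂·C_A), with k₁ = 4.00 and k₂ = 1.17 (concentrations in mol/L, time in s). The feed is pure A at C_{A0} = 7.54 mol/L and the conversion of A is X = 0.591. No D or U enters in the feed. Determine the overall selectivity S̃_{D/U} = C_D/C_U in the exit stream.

Exit C_A = C_{A0}(1−X) = 7.54×0.409 = 3.084 mol/L.
In a CSTR the entire volume is at exit conditions, so r_D = 4.00×3.084^2 = 38.04 and r_U = 1.17×3.084 = 3.608.
Overall selectivity = C_D/C_U = r_Dτ/(r_Uτ) = r_D/r_U = 10.5.

10.5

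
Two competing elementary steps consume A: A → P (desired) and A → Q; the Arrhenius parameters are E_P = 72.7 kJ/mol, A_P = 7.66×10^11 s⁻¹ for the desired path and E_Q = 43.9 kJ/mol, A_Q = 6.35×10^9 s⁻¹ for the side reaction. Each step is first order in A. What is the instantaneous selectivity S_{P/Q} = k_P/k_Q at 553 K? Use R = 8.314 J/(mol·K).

0.230

With equal orders, S_{P/Q} = k_P/k_Q = (A_P/A_Q)·exp[(E_Q−E_P)/(RT)].
(E_Q−E_P)/(RT) = (43.9−72.7)×10³/(8.314×553) = -28800/4598 = -6.264.
k_P/k_Q = (7.66×10^11/6.35×10^9)·exp(-6.264) = 120.6 × 0.001903 = 0.230.
Since E_P > E_Q, raising the temperature improves selectivity toward P.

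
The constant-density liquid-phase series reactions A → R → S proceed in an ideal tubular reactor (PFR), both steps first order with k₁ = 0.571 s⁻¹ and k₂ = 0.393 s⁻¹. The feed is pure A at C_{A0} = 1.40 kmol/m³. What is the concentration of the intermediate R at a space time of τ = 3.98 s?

The intermediate concentration in a first-order A→B→C sequence is C_R = k₁C_{A0}(e^(−k₁τ) − e^(−k₂τ))/(k₂−k₁).
e^(−k₁τ) = e^(−0.571×3.98) = e^(−2.273) = 0.1030; e^(−k₂τ) = e^(−1.564) = 0.2093.
C_R = 0.571×1.40/(0.393−0.571) × (0.1030−0.2093) = (-4.491)×(-0.1062) = 0.4770 kmol/m³.

0.477 kmol/m³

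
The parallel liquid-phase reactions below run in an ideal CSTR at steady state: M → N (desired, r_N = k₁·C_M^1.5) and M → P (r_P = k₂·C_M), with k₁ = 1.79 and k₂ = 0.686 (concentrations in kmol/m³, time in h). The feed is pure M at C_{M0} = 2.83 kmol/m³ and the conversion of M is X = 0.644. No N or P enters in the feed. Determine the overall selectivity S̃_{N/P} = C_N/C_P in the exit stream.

2.62

Exit C_M = C_{M0}(1−X) = 2.83×0.356 = 1.007 kmol/m³.
A CSTR operates uniformly at the exit composition, giving r_N = 1.810 and r_P = 0.6911 (each k·C_M^n at C_M = 1.007).
Overall selectivity = C_N/C_P = r_Nτ/(r_Pτ) = r_N/r_P = 2.62.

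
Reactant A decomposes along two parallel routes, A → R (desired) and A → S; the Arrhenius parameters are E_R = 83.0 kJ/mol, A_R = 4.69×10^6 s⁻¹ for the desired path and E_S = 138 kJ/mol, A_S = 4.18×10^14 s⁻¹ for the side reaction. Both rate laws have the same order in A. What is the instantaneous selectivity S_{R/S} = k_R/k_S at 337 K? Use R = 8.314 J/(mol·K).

3.76

With equal orders, S_{R/S} = k_R/k_S = (A_R/A_S)·exp[(E_S−E_R)/(RT)].
(E_S−E_R)/(RT) = (138−83.0)×10³/(8.314×337) = 55000/2802 = 19.63.
k_R/k_S = (4.69×10^6/4.18×10^14)·exp(19.63) = 1.122×10^-8 × 3.352×10^8 = 3.76.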